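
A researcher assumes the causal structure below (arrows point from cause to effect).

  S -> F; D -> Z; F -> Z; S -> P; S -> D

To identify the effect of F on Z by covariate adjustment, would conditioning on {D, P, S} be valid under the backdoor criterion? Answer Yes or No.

Backdoor paths from F to Z (paths whose first edge points into F):
  P1: F <- S -> D -> Z
Condition 1 (no descendant of F in the set): holds — descendants of F are {Z}; none are in {D, P, S}.
Condition 2 (every backdoor path blocked by {D, P, S}):
  P1: blocked at fork node S ∈ conditioning set.
{D, P, S} satisfies the backdoor criterion.

Yes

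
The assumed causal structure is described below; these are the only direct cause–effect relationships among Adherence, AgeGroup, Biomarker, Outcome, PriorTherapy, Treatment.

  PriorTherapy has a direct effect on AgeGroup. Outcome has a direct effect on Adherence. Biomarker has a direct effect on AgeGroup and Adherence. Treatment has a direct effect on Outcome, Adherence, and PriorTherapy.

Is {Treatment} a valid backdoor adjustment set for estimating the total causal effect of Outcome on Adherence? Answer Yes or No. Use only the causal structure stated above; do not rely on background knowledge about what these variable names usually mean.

Yes

Backdoor paths from Outcome to Adherence (paths whose first edge points into Outcome):
  P1: Outcome <- Treatment -> PriorTherapy -> AgeGroup <- Biomarker -> Adherence
  P2: Outcome <- Treatment -> Adherence
Condition 1 (no descendant of Outcome in the set): holds — descendants of Outcome are {Adherence}; none are in {Treatment}.
Condition 2 (every backdoor path blocked by {Treatment}):
  P1: blocked at fork node Treatment ∈ conditioning set.
  P2: blocked at fork node Treatment ∈ conditioning set.
{Treatment} satisfies the backdoor criterion.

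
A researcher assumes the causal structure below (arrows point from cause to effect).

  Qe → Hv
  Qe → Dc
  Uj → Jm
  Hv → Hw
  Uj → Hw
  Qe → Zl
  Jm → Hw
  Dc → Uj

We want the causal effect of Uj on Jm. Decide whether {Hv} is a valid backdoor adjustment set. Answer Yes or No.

Backdoor paths from Uj to Jm (paths whose first edge points into Uj):
  P1: Uj <- Dc <- Qe -> Hv -> Hw <- Jm
Condition 1 (no descendant of Uj in the set): holds — descendants of Uj are {Hw, Jm}; none are in {Hv}.
Condition 2 (every backdoor path blocked by {Hv}):
  P1: blocked at chain node Hv ∈ conditioning set.
{Hv} satisfies the backdoor criterion.

Yes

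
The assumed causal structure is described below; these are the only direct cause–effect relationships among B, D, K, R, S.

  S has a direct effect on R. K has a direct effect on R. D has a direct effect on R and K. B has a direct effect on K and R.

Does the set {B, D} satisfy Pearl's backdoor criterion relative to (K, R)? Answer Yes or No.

Backdoor paths from K to R (paths whose first edge points into K):
  P1: K <- D -> R
  P2: K <- B -> R
Condition 1 (no descendant of K in the set): holds — descendants of K are {R}; none are in {B, D}.
Condition 2 (every backdoor path blocked by {B, D}):
  P1: blocked at fork node D ∈ conditioning set.
  P2: blocked at fork node B ∈ conditioning set.
{B, D} satisfies the backdoor criterion.

Yes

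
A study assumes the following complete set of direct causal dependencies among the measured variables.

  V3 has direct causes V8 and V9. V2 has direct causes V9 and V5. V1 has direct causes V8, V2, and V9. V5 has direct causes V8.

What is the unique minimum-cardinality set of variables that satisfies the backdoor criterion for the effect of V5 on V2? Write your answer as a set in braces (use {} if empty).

Variables eligible for adjustment (non-descendants of V5, excluding V5 and V2): {V3, V8, V9}.
Backdoor paths from V5 to V2:
  P1: V5 <- V8 -> V1 <- V9 -> V2
  P2: V5 <- V8 -> V1 <- V2
  P3: V5 <- V8 -> V3 <- V9 -> V2
  P4: V5 <- V8 -> V3 <- V9 -> V1 <- V2
Each backdoor path contains an unconditioned collider, so every path is already blocked with the empty conditioning set:
  P1: blocked at collider V1 (neither it nor any descendant is in the conditioning set).
  P2: blocked at collider V1 (neither it nor any descendant is in the conditioning set).
  P3: blocked at collider V3 (neither it nor any descendant is in the conditioning set).
  P4: blocked at collider V3 (neither it nor any descendant is in the conditioning set).
The empty set is therefore the unique smallest valid set.

{}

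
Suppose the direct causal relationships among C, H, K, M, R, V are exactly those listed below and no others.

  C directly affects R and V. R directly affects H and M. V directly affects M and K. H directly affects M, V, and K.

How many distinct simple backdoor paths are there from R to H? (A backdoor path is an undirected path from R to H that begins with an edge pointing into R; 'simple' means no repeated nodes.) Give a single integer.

3

A backdoor path from R to H is any simple undirected path whose first edge points into R (i.e. leaves R via a parent).
Parents of R: {C}.
Enumerating:
  P1: R <- C -> V <- H
  P2: R <- C -> V -> K <- H
  P3: R <- C -> V -> M <- H
That exhausts the simple backdoor paths. Count: 3.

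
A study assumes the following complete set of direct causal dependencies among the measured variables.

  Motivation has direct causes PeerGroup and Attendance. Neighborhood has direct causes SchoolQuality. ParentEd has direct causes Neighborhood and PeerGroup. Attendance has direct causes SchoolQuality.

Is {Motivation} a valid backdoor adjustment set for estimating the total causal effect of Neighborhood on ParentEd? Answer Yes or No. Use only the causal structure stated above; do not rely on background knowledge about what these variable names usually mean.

Backdoor paths from Neighborhood to ParentEd (paths whose first edge points into Neighborhood):
  P1: Neighborhood <- SchoolQuality -> Attendance -> Motivation <- PeerGroup -> ParentEd
Condition 1 (no descendant of Neighborhood in the set): holds — descendants of Neighborhood are {ParentEd}; none are in {Motivation}.
Condition 2 (every backdoor path blocked by {Motivation}):
  P1: open — collider(s) Motivation are conditioned on (or have a conditioned descendant) and no non-collider on the path is in the set.
{Motivation} does not satisfy the backdoor criterion.

No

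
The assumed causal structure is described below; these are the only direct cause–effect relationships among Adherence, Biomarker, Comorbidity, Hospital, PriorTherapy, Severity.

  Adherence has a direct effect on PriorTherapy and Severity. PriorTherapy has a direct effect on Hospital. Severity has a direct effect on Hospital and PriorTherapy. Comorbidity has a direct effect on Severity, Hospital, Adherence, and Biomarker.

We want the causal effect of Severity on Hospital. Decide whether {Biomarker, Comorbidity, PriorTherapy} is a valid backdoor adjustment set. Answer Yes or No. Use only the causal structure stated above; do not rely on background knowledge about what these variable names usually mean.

No

Backdoor paths from Severity to Hospital (paths whose first edge points into Severity):
  P1: Severity <- Comorbidity -> Adherence -> PriorTherapy -> Hospital
  P2: Severity <- Comorbidity -> Hospital
  P3: Severity <- Adherence <- Comorbidity -> Hospital
  P4: Severity <- Adherence -> PriorTherapy -> Hospital
Condition 1 (no descendant of Severity in the set): FAILS — PriorTherapy is a descendant of Severity.
Condition 2 (every backdoor path blocked by {Biomarker, Comorbidity, PriorTherapy}):
  P1: blocked at fork node Comorbidity ∈ conditioning set.
  P2: blocked at fork node Comorbidity ∈ conditioning set.
  P3: blocked at fork node Comorbidity ∈ conditioning set.
  P4: blocked at chain node PriorTherapy ∈ conditioning set.
{Biomarker, Comorbidity, PriorTherapy} does not satisfy the backdoor criterion.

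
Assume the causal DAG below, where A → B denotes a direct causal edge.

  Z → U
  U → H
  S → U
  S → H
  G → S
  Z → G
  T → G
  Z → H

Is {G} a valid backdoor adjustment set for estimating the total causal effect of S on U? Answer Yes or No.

Backdoor paths from S to U (paths whose first edge points into S):
  P1: S <- G <- Z -> U
  P2: S <- G <- Z -> H <- U
Condition 1 (no descendant of S in the set): holds — descendants of S are {H, U}; none are in {G}.
Condition 2 (every backdoor path blocked by {G}):
  P1: blocked at chain node G ∈ conditioning set.
  P2: blocked at chain node G ∈ conditioning set.
{G} satisfies the backdoor criterion.

Yes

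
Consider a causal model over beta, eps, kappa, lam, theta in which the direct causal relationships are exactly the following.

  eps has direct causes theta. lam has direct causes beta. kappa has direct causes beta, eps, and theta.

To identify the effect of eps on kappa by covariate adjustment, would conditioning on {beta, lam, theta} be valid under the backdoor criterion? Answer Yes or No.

Yes

Backdoor paths from eps to kappa (paths whose first edge points into eps):
  P1: eps <- theta -> kappa
Condition 1 (no descendant of eps in the set): holds — descendants of eps are {kappa}; none are in {beta, lam, theta}.
Condition 2 (every backdoor path blocked by {beta, lam, theta}):
  P1: blocked at fork node theta ∈ conditioning set.
{beta, lam, theta} satisfies the backdoor criterion.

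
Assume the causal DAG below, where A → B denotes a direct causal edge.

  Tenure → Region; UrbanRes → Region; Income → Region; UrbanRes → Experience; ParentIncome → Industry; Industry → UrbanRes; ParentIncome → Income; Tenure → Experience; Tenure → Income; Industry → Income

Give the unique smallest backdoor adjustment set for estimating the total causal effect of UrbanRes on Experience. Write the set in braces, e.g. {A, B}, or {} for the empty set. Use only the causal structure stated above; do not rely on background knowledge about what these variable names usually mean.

Variables eligible for adjustment (non-descendants of UrbanRes, excluding UrbanRes and Experience): {Income, Industry, ParentIncome, Tenure}.
Backdoor paths from UrbanRes to Experience:
  P1: UrbanRes <- Industry <- ParentIncome -> Income <- Tenure -> Experience
  P2: UrbanRes <- Industry <- ParentIncome -> Income -> Region <- Tenure -> Experience
  P3: UrbanRes <- Industry -> Income <- Tenure -> Experience
  P4: UrbanRes <- Industry -> Income -> Region <- Tenure -> Experience
Each backdoor path contains an unconditioned collider, so every path is already blocked with the empty conditioning set:
  P1: blocked at collider Income (neither it nor any descendant is in the conditioning set).
  P2: blocked at collider Region (neither it nor any descendant is in the conditioning set).
  P3: blocked at collider Income (neither it nor any descendant is in the conditioning set).
  P4: blocked at collider Region (neither it nor any descendant is in the conditioning set).
The empty set is therefore the unique smallest valid set.

{}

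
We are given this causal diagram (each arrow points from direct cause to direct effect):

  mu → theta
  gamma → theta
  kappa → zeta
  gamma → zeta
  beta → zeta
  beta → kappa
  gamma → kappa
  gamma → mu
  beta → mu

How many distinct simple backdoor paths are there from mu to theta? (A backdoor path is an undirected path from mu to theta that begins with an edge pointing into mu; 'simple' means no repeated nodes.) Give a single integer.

A backdoor path from mu to theta is any simple undirected path whose first edge points into mu (i.e. leaves mu via a parent).
Parents of mu: {beta, gamma}.
Enumerating:
  P1: mu <- gamma -> theta
  P2: mu <- beta -> kappa <- gamma -> theta
  P3: mu <- beta -> kappa -> zeta <- gamma -> theta
  P4: mu <- beta -> zeta <- gamma -> theta
  P5: mu <- beta -> zeta <- kappa <- gamma -> theta
That exhausts the simple backdoor paths. Count: 5.

5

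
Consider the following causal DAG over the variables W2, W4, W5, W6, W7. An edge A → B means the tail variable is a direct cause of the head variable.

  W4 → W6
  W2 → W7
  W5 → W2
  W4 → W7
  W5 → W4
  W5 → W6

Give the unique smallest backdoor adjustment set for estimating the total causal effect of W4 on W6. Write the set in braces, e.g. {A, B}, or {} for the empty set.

Variables eligible for adjustment (non-descendants of W4, excluding W4 and W6): {W2, W5}.
Backdoor paths from W4 to W6:
  P1: W4 <- W5 -> W6
The empty set is not sufficient: P1 (W4 <- W5 -> W6) has no collider blocking it and no conditioned non-collider, so it is open.
Try {W5}:
  P1: blocked at fork node W5 ∈ conditioning set.
{W5} contains no descendant of W4 and blocks every backdoor path.
No other singleton works — e.g. {W2} leaves P1 open — so {W5} is the unique smallest valid adjustment set.

{W5}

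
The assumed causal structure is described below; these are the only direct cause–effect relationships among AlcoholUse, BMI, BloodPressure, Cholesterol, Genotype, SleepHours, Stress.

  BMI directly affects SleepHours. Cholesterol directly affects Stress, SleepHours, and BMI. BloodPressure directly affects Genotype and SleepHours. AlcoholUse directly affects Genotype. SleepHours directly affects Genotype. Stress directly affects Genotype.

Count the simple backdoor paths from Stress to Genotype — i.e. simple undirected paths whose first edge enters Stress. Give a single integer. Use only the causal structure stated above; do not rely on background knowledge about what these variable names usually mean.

4

A backdoor path from Stress to Genotype is any simple undirected path whose first edge points into Stress (i.e. leaves Stress via a parent).
Parents of Stress: {Cholesterol}.
Enumerating:
  P1: Stress <- Cholesterol -> BMI -> SleepHours <- BloodPressure -> Genotype
  P2: Stress <- Cholesterol -> BMI -> SleepHours -> Genotype
  P3: Stress <- Cholesterol -> SleepHours <- BloodPressure -> Genotype
  P4: Stress <- Cholesterol -> SleepHours -> Genotype
That exhausts the simple backdoor paths. Count: 4.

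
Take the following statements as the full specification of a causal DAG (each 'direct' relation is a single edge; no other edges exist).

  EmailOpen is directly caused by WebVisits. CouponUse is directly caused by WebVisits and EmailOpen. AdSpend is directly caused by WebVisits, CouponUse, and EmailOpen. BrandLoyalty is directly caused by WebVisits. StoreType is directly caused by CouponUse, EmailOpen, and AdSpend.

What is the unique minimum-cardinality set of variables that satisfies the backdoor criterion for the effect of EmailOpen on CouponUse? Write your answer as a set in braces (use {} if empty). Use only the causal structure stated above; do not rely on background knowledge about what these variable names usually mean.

{WebVisits}

Variables eligible for adjustment (non-descendants of EmailOpen, excluding EmailOpen and CouponUse): {BrandLoyalty, WebVisits}.
Backdoor paths from EmailOpen to CouponUse:
  P1: EmailOpen <- WebVisits -> CouponUse
  P2: EmailOpen <- WebVisits -> AdSpend <- CouponUse
  P3: EmailOpen <- WebVisits -> AdSpend -> StoreType <- CouponUse
The empty set is not sufficient: P1 (EmailOpen <- WebVisits -> CouponUse) has no collider blocking it and no conditioned non-collider, so it is open.
Try {WebVisits}:
  P1: blocked at fork node WebVisits ∈ conditioning set.
  P2: blocked at fork node WebVisits ∈ conditioning set.
  P3: blocked at fork node WebVisits ∈ conditioning set.
{WebVisits} contains no descendant of EmailOpen and blocks every backdoor path.
No other singleton works — e.g. {BrandLoyalty} leaves P1 open — so {WebVisits} is the unique smallest valid adjustment set.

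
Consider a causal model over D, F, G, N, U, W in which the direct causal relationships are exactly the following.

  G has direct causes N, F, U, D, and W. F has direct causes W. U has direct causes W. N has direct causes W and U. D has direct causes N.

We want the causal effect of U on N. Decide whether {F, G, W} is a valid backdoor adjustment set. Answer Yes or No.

Backdoor paths from U to N (paths whose first edge points into U):
  P1: U <- W -> F -> G <- N
  P2: U <- W -> F -> G <- D <- N
  P3: U <- W -> N
  P4: U <- W -> G <- N
  P5: U <- W -> G <- D <- N
Condition 1 (no descendant of U in the set): FAILS — G is a descendant of U.
Condition 2 (every backdoor path blocked by {F, G, W}):
  P1: blocked at fork node W ∈ conditioning set.
  P2: blocked at fork node W ∈ conditioning set.
  P3: blocked at fork node W ∈ conditioning set.
  P4: blocked at fork node W ∈ conditioning set.
  P5: blocked at fork node W ∈ conditioning set.
{F, G, W} does not satisfy the backdoor criterion.

No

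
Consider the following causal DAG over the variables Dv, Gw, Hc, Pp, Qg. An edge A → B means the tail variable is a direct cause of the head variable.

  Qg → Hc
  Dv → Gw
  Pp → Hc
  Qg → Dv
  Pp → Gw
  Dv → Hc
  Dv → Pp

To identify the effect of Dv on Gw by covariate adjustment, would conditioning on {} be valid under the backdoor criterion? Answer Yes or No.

Yes

Backdoor paths from Dv to Gw (paths whose first edge points into Dv):
  P1: Dv <- Qg -> Hc <- Pp -> Gw
Condition 1 (no descendant of Dv in the set): holds — descendants of Dv are {Gw, Hc, Pp}; none are in {}.
Condition 2 (every backdoor path blocked by {}):
  P1: blocked at collider Hc (neither it nor any descendant is in the conditioning set).
{} satisfies the backdoor criterion.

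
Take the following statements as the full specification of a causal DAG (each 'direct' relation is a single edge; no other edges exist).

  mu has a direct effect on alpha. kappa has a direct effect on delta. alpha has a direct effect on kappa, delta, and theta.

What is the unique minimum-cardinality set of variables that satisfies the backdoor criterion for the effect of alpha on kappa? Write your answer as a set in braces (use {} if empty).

{}

Variables eligible for adjustment (non-descendants of alpha, excluding alpha and kappa): {mu}.
Backdoor paths from alpha to kappa:
  (none)
With no backdoor paths the empty set already satisfies the criterion, and it is trivially minimal.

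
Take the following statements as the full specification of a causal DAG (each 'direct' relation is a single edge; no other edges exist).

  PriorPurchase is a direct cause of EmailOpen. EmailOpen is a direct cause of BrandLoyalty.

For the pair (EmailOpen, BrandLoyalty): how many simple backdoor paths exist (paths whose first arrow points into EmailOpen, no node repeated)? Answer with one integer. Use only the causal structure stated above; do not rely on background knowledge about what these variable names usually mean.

A backdoor path from EmailOpen to BrandLoyalty is any simple undirected path whose first edge points into EmailOpen (i.e. leaves EmailOpen via a parent).
Parents of EmailOpen: {PriorPurchase}.
No simple path from any parent of EmailOpen reaches BrandLoyalty without revisiting EmailOpen, so there are no backdoor paths.

0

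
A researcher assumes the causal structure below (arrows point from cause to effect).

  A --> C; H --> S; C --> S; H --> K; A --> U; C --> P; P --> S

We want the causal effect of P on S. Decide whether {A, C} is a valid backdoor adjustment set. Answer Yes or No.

Yes

Backdoor paths from P to S (paths whose first edge points into P):
  P1: P <- C -> S
Condition 1 (no descendant of P in the set): holds — descendants of P are {S}; none are in {A, C}.
Condition 2 (every backdoor path blocked by {A, C}):
  P1: blocked at fork node C ∈ conditioning set.
{A, C} satisfies the backdoor criterion.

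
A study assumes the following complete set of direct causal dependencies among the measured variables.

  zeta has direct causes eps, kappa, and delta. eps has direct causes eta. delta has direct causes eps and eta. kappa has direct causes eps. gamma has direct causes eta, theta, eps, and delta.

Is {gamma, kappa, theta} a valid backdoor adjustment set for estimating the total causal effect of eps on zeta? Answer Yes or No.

No

Backdoor paths from eps to zeta (paths whose first edge points into eps):
  P1: eps <- eta -> delta -> zeta
  P2: eps <- eta -> gamma <- delta -> zeta
Condition 1 (no descendant of eps in the set): FAILS — gamma and kappa are descendants of eps.
Condition 2 (every backdoor path blocked by {gamma, kappa, theta}):
  P1: open — no interior node is in the conditioning set.
  P2: open — collider(s) gamma are conditioned on (or have a conditioned descendant) and no non-collider on the path is in the set.
{gamma, kappa, theta} does not satisfy the backdoor criterion.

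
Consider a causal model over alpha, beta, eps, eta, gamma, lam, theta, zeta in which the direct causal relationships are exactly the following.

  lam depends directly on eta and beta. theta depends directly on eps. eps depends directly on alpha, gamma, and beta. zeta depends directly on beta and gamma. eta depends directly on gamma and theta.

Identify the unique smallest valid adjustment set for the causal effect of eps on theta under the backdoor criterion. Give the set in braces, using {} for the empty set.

Variables eligible for adjustment (non-descendants of eps, excluding eps and theta): {alpha, beta, gamma, zeta}.
Backdoor paths from eps to theta:
  P1: eps <- gamma -> zeta <- beta -> lam <- eta <- theta
  P2: eps <- gamma -> eta <- theta
  P3: eps <- beta -> zeta <- gamma -> eta <- theta
  P4: eps <- beta -> lam <- eta <- theta
Each backdoor path contains an unconditioned collider, so every path is already blocked with the empty conditioning set:
  P1: blocked at collider zeta (neither it nor any descendant is in the conditioning set).
  P2: blocked at collider eta (neither it nor any descendant is in the conditioning set).
  P3: blocked at collider zeta (neither it nor any descendant is in the conditioning set).
  P4: blocked at collider lam (neither it nor any descendant is in the conditioning set).
The empty set is therefore the unique smallest valid set.

{}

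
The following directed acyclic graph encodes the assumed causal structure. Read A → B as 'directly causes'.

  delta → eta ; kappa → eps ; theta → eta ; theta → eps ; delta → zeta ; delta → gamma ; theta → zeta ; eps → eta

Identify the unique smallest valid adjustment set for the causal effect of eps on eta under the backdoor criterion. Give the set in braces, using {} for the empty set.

Variables eligible for adjustment (non-descendants of eps, excluding eps and eta): {delta, gamma, kappa, theta, zeta}.
Backdoor paths from eps to eta:
  P1: eps <- theta -> eta
  P2: eps <- theta -> zeta <- delta -> eta
The empty set is not sufficient: P1 (eps <- theta -> eta) has no collider blocking it and no conditioned non-collider, so it is open.
Try {theta}:
  P1: blocked at fork node theta ∈ conditioning set.
  P2: blocked at fork node theta ∈ conditioning set.
{theta} contains no descendant of eps and blocks every backdoor path.
No other singleton works — e.g. {delta} leaves P1 open — so {theta} is the unique smallest valid adjustment set.

{theta}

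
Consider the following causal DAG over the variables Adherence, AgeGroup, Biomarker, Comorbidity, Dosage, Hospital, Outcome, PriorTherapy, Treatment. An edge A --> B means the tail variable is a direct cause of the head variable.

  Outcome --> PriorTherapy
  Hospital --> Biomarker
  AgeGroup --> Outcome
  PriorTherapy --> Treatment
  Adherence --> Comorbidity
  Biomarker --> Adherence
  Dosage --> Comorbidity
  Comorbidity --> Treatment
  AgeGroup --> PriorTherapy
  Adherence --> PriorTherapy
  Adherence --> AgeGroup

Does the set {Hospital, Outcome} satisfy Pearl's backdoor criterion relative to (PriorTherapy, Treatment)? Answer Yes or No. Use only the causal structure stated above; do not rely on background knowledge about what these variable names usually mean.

Backdoor paths from PriorTherapy to Treatment (paths whose first edge points into PriorTherapy):
  P1: PriorTherapy <- Adherence -> Comorbidity -> Treatment
  P2: PriorTherapy <- AgeGroup <- Adherence -> Comorbidity -> Treatment
  P3: PriorTherapy <- Outcome <- AgeGroup <- Adherence -> Comorbidity -> Treatment
Condition 1 (no descendant of PriorTherapy in the set): holds — descendants of PriorTherapy are {Treatment}; none are in {Hospital, Outcome}.
Condition 2 (every backdoor path blocked by {Hospital, Outcome}):
  P1: open — no interior node is in the conditioning set.
  P2: open — no interior node is in the conditioning set.
  P3: blocked at chain node Outcome ∈ conditioning set.
{Hospital, Outcome} does not satisfy the backdoor criterion.

No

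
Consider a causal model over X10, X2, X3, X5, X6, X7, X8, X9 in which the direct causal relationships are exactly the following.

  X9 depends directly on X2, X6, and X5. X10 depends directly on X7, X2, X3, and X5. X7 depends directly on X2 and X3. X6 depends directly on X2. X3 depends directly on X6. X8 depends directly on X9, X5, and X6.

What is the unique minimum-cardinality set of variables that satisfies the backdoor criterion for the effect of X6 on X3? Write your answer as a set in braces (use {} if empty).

Variables eligible for adjustment (non-descendants of X6, excluding X6 and X3): {X2, X5}.
Backdoor paths from X6 to X3:
  P1: X6 <- X2 -> X7 <- X3
  P2: X6 <- X2 -> X7 -> X10 <- X3
  P3: X6 <- X2 -> X10 <- X3
  P4: X6 <- X2 -> X10 <- X7 <- X3
  P5: X6 <- X2 -> X9 <- X5 -> X10 <- X3
  P6: X6 <- X2 -> X9 <- X5 -> X10 <- X7 <- X3
  P7: X6 <- X2 -> X9 -> X8 <- X5 -> X10 <- X3
  P8: X6 <- X2 -> X9 -> X8 <- X5 -> X10 <- X7 <- X3
Each backdoor path contains an unconditioned collider, so every path is already blocked with the empty conditioning set:
  P1: blocked at collider X7 (neither it nor any descendant is in the conditioning set).
  P2: blocked at collider X10 (neither it nor any descendant is in the conditioning set).
  P3: blocked at collider X10 (neither it nor any descendant is in the conditioning set).
  P4: blocked at collider X10 (neither it nor any descendant is in the conditioning set).
  P5: blocked at collider X9 (neither it nor any descendant is in the conditioning set).
  P6: blocked at collider X9 (neither it nor any descendant is in the conditioning set).
  P7: blocked at collider X8 (neither it nor any descendant is in the conditioning set).
  P8: blocked at collider X8 (neither it nor any descendant is in the conditioning set).
The empty set is therefore the unique smallest valid set.

{}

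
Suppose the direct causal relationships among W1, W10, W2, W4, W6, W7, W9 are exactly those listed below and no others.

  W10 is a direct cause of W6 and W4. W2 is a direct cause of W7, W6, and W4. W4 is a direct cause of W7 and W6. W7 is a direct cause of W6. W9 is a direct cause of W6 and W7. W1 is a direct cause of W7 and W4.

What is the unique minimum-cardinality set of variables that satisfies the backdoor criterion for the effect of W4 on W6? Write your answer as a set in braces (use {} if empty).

Variables eligible for adjustment (non-descendants of W4, excluding W4 and W6): {W1, W10, W2, W9}.
Backdoor paths from W4 to W6:
  P1: W4 <- W1 -> W7 <- W2 -> W6
  P2: W4 <- W1 -> W7 <- W9 -> W6
  P3: W4 <- W1 -> W7 -> W6
  P4: W4 <- W10 -> W6
  P5: W4 <- W2 -> W7 <- W9 -> W6
  P6: W4 <- W2 -> W7 -> W6
  P7: W4 <- W2 -> W6
The empty set is not sufficient: P3 (W4 <- W1 -> W7 -> W6) has no collider blocking it and no conditioned non-collider, so it is open.
Try {W1, W10, W2}:
  P1: blocked at fork node W1 ∈ conditioning set.
  P2: blocked at fork node W1 ∈ conditioning set.
  P3: blocked at fork node W1 ∈ conditioning set.
  P4: blocked at fork node W10 ∈ conditioning set.
  P5: blocked at fork node W2 ∈ conditioning set.
  P6: blocked at fork node W2 ∈ conditioning set.
  P7: blocked at fork node W2 ∈ conditioning set.
{W1, W10, W2} contains no descendant of W4 and blocks every backdoor path.
Every element of {W1, W10, W2} is needed (dropping W1 leaves P3 open; dropping W10 leaves P4 open; dropping W2 leaves P6 open), so no proper subset is valid.
Among all size-3 subsets of the eligible variables, only {W1, W10, W2} blocks every backdoor path, so it is the unique smallest valid adjustment set.

{W1, W10, W2}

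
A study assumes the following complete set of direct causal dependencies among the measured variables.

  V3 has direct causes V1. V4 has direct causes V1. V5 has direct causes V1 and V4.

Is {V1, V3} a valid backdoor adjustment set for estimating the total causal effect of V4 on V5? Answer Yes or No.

Yes

Backdoor paths from V4 to V5 (paths whose first edge points into V4):
  P1: V4 <- V1 -> V5
Condition 1 (no descendant of V4 in the set): holds — descendants of V4 are {V5}; none are in {V1, V3}.
Condition 2 (every backdoor path blocked by {V1, V3}):
  P1: blocked at fork node V1 ∈ conditioning set.
{V1, V3} satisfies the backdoor criterion.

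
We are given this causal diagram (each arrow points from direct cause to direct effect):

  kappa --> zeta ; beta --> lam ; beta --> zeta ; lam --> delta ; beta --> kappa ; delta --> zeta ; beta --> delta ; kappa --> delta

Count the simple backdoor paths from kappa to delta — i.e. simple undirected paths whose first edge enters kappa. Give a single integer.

3

A backdoor path from kappa to delta is any simple undirected path whose first edge points into kappa (i.e. leaves kappa via a parent).
Parents of kappa: {beta}.
Enumerating:
  P1: kappa <- beta -> lam -> delta
  P2: kappa <- beta -> delta
  P3: kappa <- beta -> zeta <- delta
That exhausts the simple backdoor paths. Count: 3.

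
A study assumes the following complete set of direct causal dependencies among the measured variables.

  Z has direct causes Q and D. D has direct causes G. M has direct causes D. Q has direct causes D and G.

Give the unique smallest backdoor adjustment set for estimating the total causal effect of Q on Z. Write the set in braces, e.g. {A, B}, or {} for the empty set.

{D}

Variables eligible for adjustment (non-descendants of Q, excluding Q and Z): {D, G, M}.
Backdoor paths from Q to Z:
  P1: Q <- G -> D -> Z
  P2: Q <- D -> Z
The empty set is not sufficient: P1 (Q <- G -> D -> Z) has no collider blocking it and no conditioned non-collider, so it is open.
Try {D}:
  P1: blocked at chain node D ∈ conditioning set.
  P2: blocked at fork node D ∈ conditioning set.
{D} contains no descendant of Q and blocks every backdoor path.
No other singleton works — e.g. {G} leaves P2 open — so {D} is the unique smallest valid adjustment set.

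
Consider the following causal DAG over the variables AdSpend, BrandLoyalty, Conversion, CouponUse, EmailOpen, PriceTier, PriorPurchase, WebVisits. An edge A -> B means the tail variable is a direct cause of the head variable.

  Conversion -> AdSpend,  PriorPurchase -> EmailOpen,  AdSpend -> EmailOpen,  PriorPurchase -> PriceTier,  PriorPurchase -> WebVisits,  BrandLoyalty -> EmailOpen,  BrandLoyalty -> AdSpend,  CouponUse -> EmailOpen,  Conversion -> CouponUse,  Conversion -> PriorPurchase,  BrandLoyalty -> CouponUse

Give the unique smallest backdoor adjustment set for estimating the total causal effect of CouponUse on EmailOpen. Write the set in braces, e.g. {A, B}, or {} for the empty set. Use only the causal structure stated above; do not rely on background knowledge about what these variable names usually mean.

{BrandLoyalty, Conversion}

Variables eligible for adjustment (non-descendants of CouponUse, excluding CouponUse and EmailOpen): {AdSpend, BrandLoyalty, Conversion, PriceTier, PriorPurchase, WebVisits}.
Backdoor paths from CouponUse to EmailOpen:
  P1: CouponUse <- Conversion -> PriorPurchase -> EmailOpen
  P2: CouponUse <- Conversion -> AdSpend <- BrandLoyalty -> EmailOpen
  P3: CouponUse <- Conversion -> AdSpend -> EmailOpen
  P4: CouponUse <- BrandLoyalty -> AdSpend <- Conversion -> PriorPurchase -> EmailOpen
  P5: CouponUse <- BrandLoyalty -> AdSpend -> EmailOpen
  P6: CouponUse <- BrandLoyalty -> EmailOpen
The empty set is not sufficient: P1 (CouponUse <- Conversion -> PriorPurchase -> EmailOpen) has no collider blocking it and no conditioned non-collider, so it is open.
Try {BrandLoyalty, Conversion}:
  P1: blocked at fork node Conversion ∈ conditioning set.
  P2: blocked at fork node Conversion ∈ conditioning set.
  P3: blocked at fork node Conversion ∈ conditioning set.
  P4: blocked at fork node BrandLoyalty ∈ conditioning set.
  P5: blocked at fork node BrandLoyalty ∈ conditioning set.
  P6: blocked at fork node BrandLoyalty ∈ conditioning set.
{BrandLoyalty, Conversion} contains no descendant of CouponUse and blocks every backdoor path.
Every element of {BrandLoyalty, Conversion} is needed (dropping BrandLoyalty leaves P5 open; dropping Conversion leaves P1 open), so no proper subset is valid.
Among all size-2 subsets of the eligible variables, only {BrandLoyalty, Conversion} blocks every backdoor path, so it is the unique smallest valid adjustment set.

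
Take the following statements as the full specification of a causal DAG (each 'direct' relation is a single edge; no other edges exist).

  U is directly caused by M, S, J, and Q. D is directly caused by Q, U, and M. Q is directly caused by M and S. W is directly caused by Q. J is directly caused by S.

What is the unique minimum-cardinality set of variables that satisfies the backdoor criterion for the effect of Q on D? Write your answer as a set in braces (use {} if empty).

{M, S}

Variables eligible for adjustment (non-descendants of Q, excluding Q and D): {J, M, S}.
Backdoor paths from Q to D:
  P1: Q <- S -> J -> U <- M -> D
  P2: Q <- S -> J -> U -> D
  P3: Q <- S -> U <- M -> D
  P4: Q <- S -> U -> D
  P5: Q <- M -> U -> D
  P6: Q <- M -> D
The empty set is not sufficient: P2 (Q <- S -> J -> U -> D) has no collider blocking it and no conditioned non-collider, so it is open.
Try {M, S}:
  P1: blocked at fork node S ∈ conditioning set.
  P2: blocked at fork node S ∈ conditioning set.
  P3: blocked at fork node S ∈ conditioning set.
  P4: blocked at fork node S ∈ conditioning set.
  P5: blocked at fork node M ∈ conditioning set.
  P6: blocked at fork node M ∈ conditioning set.
{M, S} contains no descendant of Q and blocks every backdoor path.
Every element of {M, S} is needed (dropping M leaves P5 open; dropping S leaves P2 open), so no proper subset is valid.
Among all size-2 subsets of the eligible variables, only {M, S} blocks every backdoor path, so it is the unique smallest valid adjustment set.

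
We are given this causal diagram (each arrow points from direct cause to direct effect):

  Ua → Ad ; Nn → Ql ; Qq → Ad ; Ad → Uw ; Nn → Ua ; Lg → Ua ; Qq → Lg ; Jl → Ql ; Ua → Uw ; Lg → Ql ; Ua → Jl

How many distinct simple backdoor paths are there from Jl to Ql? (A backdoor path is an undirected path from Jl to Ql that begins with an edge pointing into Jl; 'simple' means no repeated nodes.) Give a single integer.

4

A backdoor path from Jl to Ql is any simple undirected path whose first edge points into Jl (i.e. leaves Jl via a parent).
Parents of Jl: {Ua}.
Enumerating:
  P1: Jl <- Ua <- Nn -> Ql
  P2: Jl <- Ua <- Lg -> Ql
  P3: Jl <- Ua -> Ad <- Qq -> Lg -> Ql
  P4: Jl <- Ua -> Uw <- Ad <- Qq -> Lg -> Ql
That exhausts the simple backdoor paths. Count: 4.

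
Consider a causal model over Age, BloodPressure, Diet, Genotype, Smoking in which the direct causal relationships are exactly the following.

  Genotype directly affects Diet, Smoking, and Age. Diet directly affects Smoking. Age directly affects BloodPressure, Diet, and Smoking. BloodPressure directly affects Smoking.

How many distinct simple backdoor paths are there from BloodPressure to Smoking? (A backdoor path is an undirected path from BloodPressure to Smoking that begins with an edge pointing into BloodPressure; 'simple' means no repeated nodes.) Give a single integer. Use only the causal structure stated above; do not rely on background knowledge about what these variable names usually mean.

5

A backdoor path from BloodPressure to Smoking is any simple undirected path whose first edge points into BloodPressure (i.e. leaves BloodPressure via a parent).
Parents of BloodPressure: {Age}.
Enumerating:
  P1: BloodPressure <- Age <- Genotype -> Diet -> Smoking
  P2: BloodPressure <- Age <- Genotype -> Smoking
  P3: BloodPressure <- Age -> Diet <- Genotype -> Smoking
  P4: BloodPressure <- Age -> Diet -> Smoking
  P5: BloodPressure <- Age -> Smoking
That exhausts the simple backdoor paths. Count: 5.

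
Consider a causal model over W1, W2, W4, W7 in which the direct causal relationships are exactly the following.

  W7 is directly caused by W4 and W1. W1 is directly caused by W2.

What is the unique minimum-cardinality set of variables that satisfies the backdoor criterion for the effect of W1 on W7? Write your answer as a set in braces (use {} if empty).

Variables eligible for adjustment (non-descendants of W1, excluding W1 and W7): {W2, W4}.
Backdoor paths from W1 to W7:
  (none)
With no backdoor paths the empty set already satisfies the criterion, and it is trivially minimal.

{}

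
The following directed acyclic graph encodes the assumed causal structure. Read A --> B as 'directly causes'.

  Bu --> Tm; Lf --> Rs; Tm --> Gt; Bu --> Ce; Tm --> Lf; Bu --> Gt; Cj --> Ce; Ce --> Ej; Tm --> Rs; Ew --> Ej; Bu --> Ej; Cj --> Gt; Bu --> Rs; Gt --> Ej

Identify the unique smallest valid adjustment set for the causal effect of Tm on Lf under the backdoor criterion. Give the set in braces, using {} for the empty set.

{}

Variables eligible for adjustment (non-descendants of Tm, excluding Tm and Lf): {Bu, Ce, Cj, Ew}.
Backdoor paths from Tm to Lf:
  P1: Tm <- Bu -> Rs <- Lf
Each backdoor path contains an unconditioned collider, so every path is already blocked with the empty conditioning set:
  P1: blocked at collider Rs (neither it nor any descendant is in the conditioning set).
The empty set is therefore the unique smallest valid set.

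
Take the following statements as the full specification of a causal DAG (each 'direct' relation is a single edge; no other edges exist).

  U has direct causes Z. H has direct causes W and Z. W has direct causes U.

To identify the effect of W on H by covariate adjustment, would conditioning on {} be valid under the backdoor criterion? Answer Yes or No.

Backdoor paths from W to H (paths whose first edge points into W):
  P1: W <- U <- Z -> H
Condition 1 (no descendant of W in the set): holds — descendants of W are {H}; none are in {}.
Condition 2 (every backdoor path blocked by {}):
  P1: open — no interior node is in the conditioning set.
{} does not satisfy the backdoor criterion.

No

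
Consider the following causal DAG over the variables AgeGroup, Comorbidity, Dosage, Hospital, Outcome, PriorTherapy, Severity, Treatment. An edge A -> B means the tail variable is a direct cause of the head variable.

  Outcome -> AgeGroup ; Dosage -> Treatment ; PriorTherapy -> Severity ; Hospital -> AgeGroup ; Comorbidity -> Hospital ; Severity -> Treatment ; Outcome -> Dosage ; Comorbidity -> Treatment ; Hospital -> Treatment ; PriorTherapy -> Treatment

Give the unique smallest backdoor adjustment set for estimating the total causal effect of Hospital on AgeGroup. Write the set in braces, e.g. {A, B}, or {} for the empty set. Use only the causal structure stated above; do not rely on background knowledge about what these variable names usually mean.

Variables eligible for adjustment (non-descendants of Hospital, excluding Hospital and AgeGroup): {Comorbidity, Dosage, Outcome, PriorTherapy, Severity}.
Backdoor paths from Hospital to AgeGroup:
  P1: Hospital <- Comorbidity -> Treatment <- Dosage <- Outcome -> AgeGroup
Each backdoor path contains an unconditioned collider, so every path is already blocked with the empty conditioning set:
  P1: blocked at collider Treatment (neither it nor any descendant is in the conditioning set).
The empty set is therefore the unique smallest valid set.

{}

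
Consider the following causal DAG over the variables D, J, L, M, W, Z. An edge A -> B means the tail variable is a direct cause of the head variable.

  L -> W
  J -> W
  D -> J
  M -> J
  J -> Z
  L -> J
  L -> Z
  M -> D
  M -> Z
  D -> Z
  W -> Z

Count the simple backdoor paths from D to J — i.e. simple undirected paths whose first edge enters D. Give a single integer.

6

A backdoor path from D to J is any simple undirected path whose first edge points into D (i.e. leaves D via a parent).
Parents of D: {M}.
Enumerating:
  P1: D <- M -> J
  P2: D <- M -> Z <- L -> J
  P3: D <- M -> Z <- L -> W <- J
  P4: D <- M -> Z <- J
  P5: D <- M -> Z <- W <- L -> J
  P6: D <- M -> Z <- W <- J
That exhausts the simple backdoor paths. Count: 6.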